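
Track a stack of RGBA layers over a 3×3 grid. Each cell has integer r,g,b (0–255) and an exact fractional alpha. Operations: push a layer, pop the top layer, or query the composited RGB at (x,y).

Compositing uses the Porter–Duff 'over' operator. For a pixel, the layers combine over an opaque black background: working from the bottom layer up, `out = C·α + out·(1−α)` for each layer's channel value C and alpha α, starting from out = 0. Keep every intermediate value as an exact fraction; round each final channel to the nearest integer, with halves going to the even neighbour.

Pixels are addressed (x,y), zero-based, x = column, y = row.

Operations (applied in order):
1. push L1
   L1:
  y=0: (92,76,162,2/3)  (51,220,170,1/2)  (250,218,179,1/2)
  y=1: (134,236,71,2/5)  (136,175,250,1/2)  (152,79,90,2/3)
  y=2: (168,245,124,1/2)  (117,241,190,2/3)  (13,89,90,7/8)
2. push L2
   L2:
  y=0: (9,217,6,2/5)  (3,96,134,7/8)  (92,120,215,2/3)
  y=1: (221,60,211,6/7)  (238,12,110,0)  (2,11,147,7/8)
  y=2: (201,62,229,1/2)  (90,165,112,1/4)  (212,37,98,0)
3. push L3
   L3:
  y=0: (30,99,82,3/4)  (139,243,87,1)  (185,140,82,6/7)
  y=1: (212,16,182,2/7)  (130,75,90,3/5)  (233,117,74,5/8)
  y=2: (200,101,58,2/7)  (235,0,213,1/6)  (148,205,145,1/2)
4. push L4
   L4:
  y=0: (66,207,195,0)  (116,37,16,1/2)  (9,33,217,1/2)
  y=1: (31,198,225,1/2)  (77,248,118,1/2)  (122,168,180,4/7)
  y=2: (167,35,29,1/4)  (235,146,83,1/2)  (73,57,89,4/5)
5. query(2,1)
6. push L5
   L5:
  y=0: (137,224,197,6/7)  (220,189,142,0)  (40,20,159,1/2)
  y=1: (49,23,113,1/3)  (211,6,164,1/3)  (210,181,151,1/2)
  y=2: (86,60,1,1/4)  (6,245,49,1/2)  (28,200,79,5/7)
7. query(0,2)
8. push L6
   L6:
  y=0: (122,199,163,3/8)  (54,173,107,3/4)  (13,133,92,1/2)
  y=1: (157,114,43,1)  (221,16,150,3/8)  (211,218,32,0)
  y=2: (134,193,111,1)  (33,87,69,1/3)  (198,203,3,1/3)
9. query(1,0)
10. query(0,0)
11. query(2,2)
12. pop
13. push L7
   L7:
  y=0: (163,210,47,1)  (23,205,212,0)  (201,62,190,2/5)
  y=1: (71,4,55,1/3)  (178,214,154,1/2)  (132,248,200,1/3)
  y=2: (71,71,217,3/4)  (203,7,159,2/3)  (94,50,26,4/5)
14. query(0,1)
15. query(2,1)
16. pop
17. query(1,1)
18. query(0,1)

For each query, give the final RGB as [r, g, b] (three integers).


at x=2,y=1 over L1,L2,L3,L4:
after L1 α=2/3: [304/3, 158/3, 60]
after L2 α=7/8: [173/12, 389/24, 1089/8]
after L3 α=5/8: [4833/32, 5069/64, 6227/64]
after L4 α=4/7: [30115/224, 58215/448, 64761/448]
rounded: [134, 130, 145]

query (0,2) [L1,L2,L3,L4,L5] — begin 0,0,0
after L1 α=1/2: [84, 245/2, 62]
after L2 α=1/2: [285/2, 369/4, 291/2]
after L3 α=2/7: [2225/14, 379/4, 241/2]
after L4 α=1/4: [9013/56, 1277/16, 781/8]
after L5 α=1/4: [31855/224, 4791/64, 2351/32]
= [142, 75, 73]

query (1,0) [L1,L2,L3,L4,L5,L6] — begin 0,0,0
after L1 α=1/2: [51/2, 110, 85]
after L2 α=7/8: [93/16, 391/4, 1023/8]
after L3 α=1: [139, 243, 87]
after L4 α=1/2: [255/2, 140, 103/2]
after L5 α=0: [255/2, 140, 103/2]
after L6 α=3/4: [579/8, 659/4, 745/8]
= [72, 165, 93]

query (0,0) [L1,L2,L3,L4,L5,L6] — begin 0,0,0
after L1 α=2/3: [184/3, 152/3, 108]
after L2 α=2/5: [202/5, 586/5, 336/5]
after L3 α=3/4: [163/5, 2071/20, 783/10]
after L4 α=0: [163/5, 2071/20, 783/10]
after L5 α=6/7: [4273/35, 28951/140, 12603/70]
after L6 α=3/8: [6835/56, 45667/224, 19449/112]
= [122, 204, 174]

(2,2) stack=L1,L2,L3,L4,L5,L6; from [0,0,0]:
+L1 (α=7/8) → [91/8, 623/8, 315/4]
+L2 (α=0) → [91/8, 623/8, 315/4]
+L3 (α=1/2) → [1275/16, 2263/16, 895/8]
+L4 (α=4/5) → [5947/80, 5911/80, 3743/40]
+L5 (α=5/7) → [11547/280, 45911/280, 11643/140]
+L6 (α=1/3) → [13089/140, 24777/140, 3951/70]
= [93, 177, 56]

at x=0,y=1 over L1,L2,L3,L4,L5,L7:
after L1 α=2/5: [268/5, 472/5, 142/5]
after L2 α=6/7: [6898/35, 2272/35, 6472/35]
after L3 α=2/7: [9866/49, 2496/49, 9020/49]
after L4 α=1/2: [11385/98, 6099/49, 20045/98]
after L5 α=1/3: [13786/147, 13325/147, 25582/147]
after L7 α=1/3: [38009/441, 27238/441, 59249/441]
rounded: [86, 62, 134]

query (2,1) [L1,L2,L3,L4,L5,L7] — begin 0,0,0
after L1 α=2/3: [304/3, 158/3, 60]
after L2 α=7/8: [173/12, 389/24, 1089/8]
after L3 α=5/8: [4833/32, 5069/64, 6227/64]
after L4 α=4/7: [30115/224, 58215/448, 64761/448]
after L5 α=1/2: [77155/448, 139303/896, 132409/896]
after L7 α=1/3: [106723/672, 83469/448, 74003/448]
rounded: [159, 186, 165]

at x=1,y=1 over L1,L2,L3,L4,L5:
after L1 α=1/2: [68, 175/2, 125]
after L2 α=0: [68, 175/2, 125]
after L3 α=3/5: [526/5, 80, 104]
after L4 α=1/2: [911/10, 164, 111]
after L5 α=1/3: [1966/15, 334/3, 386/3]
= [131, 111, 129]

at x=0,y=1 over L1,L2,L3,L4,L5:
after L1 α=2/5: [268/5, 472/5, 142/5]
after L2 α=6/7: [6898/35, 2272/35, 6472/35]
after L3 α=2/7: [9866/49, 2496/49, 9020/49]
after L4 α=1/2: [11385/98, 6099/49, 20045/98]
after L5 α=1/3: [13786/147, 13325/147, 25582/147]
rounded: [94, 91, 174]


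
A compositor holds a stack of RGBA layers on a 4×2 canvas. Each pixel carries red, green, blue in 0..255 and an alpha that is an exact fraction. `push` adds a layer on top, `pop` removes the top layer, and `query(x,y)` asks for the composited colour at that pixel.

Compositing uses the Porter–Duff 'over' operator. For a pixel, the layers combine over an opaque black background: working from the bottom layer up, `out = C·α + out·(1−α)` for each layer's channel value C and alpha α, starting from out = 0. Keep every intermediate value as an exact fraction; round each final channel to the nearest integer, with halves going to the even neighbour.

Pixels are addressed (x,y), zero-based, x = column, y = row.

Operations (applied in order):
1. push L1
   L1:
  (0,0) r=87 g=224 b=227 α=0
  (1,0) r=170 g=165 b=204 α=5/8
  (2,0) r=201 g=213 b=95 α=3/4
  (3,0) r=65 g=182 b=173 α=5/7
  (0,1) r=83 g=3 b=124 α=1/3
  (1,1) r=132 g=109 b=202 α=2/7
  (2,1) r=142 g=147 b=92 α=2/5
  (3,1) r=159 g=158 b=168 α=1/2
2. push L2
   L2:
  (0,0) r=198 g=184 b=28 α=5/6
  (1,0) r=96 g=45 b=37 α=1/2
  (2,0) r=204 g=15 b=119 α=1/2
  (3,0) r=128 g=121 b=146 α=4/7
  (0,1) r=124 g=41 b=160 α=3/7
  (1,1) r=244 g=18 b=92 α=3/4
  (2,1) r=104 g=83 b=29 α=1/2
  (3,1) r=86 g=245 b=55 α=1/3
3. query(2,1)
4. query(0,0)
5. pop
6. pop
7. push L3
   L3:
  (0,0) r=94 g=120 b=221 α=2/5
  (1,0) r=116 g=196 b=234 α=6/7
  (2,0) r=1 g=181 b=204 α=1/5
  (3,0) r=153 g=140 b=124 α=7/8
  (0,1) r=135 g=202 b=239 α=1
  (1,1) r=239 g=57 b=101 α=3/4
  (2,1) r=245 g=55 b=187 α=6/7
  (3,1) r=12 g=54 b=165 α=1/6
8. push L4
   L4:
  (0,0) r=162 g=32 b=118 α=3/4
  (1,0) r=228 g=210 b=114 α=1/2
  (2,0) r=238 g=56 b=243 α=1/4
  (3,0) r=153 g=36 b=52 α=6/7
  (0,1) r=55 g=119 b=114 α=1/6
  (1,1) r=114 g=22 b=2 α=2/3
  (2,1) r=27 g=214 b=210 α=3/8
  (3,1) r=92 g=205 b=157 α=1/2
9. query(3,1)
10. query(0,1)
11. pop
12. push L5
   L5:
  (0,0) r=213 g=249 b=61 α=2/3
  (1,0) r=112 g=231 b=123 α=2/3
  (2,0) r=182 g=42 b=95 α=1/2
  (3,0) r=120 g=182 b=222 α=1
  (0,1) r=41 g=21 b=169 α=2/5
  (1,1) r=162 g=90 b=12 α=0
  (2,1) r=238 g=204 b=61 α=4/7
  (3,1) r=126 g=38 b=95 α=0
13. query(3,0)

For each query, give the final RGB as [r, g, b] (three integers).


query (2,1) [L1,L2] — begin 0,0,0
after L1 α=2/5: [284/5, 294/5, 184/5]
after L2 α=1/2: [402/5, 709/10, 329/10]
→ [80, 71, 33]

at x=0,y=0 over L1,L2:
after L1 α=0: [0, 0, 0]
after L2 α=5/6: [165, 460/3, 70/3]
= [165, 153, 23]

(3,1) stack=L3,L4; from [0,0,0]:
after L3 α=1/6: [2, 9, 55/2]
after L4 α=1/2: [47, 107, 369/4]
rounded: [47, 107, 92]

at x=0,y=1 over L3,L4:
L3 α=1: [135, 202, 239]
L4 α=1/6: [365/3, 1129/6, 1309/6]
= [122, 188, 218]

(3,0) stack=L3,L5; from [0,0,0]:
L3 α=7/8: [1071/8, 245/2, 217/2]
L5 α=1: [120, 182, 222]
rounded: [120, 182, 222]


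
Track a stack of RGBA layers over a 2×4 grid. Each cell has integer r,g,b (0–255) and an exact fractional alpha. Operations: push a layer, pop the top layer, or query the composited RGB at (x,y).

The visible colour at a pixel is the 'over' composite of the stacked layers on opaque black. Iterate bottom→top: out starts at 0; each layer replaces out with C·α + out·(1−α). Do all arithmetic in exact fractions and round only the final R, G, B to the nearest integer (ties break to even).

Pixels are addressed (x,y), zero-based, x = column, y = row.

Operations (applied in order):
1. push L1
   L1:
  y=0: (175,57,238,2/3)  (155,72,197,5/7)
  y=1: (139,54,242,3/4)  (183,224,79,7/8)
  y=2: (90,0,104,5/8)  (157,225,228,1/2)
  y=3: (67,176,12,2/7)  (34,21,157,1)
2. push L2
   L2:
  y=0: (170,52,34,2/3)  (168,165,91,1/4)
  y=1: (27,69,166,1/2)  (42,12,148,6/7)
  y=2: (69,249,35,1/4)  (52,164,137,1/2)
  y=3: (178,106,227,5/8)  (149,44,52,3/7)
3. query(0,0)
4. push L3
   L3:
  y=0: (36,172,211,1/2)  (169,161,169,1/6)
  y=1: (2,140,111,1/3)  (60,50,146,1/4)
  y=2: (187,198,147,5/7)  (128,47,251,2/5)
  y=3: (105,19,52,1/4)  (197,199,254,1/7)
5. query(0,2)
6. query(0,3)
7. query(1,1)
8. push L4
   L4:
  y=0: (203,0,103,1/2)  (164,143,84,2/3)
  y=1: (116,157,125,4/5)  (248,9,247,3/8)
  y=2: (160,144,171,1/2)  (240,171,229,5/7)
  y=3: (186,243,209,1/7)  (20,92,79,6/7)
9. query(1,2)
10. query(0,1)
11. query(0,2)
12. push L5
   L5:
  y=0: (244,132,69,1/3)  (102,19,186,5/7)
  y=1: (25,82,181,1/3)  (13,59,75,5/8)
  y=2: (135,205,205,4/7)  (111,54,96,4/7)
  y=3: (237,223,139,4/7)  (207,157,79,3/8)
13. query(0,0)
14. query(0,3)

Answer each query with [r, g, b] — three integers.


(0,0) stack=L1,L2; from [0,0,0]:
after L1 α=2/3: [350/3, 38, 476/3]
after L2 α=2/3: [1370/9, 142/3, 680/9]
→ [152, 47, 76]

(0,2) stack=L1,L2,L3; from [0,0,0]:
+L1 (α=5/8) → [225/4, 0, 65]
+L2 (α=1/4) → [951/16, 249/4, 115/2]
+L3 (α=5/7) → [8431/56, 2229/14, 850/7]
rounded: [151, 159, 121]

(0,3) stack=L1,L2,L3; from [0,0,0]:
after L1 α=2/7: [134/7, 352/7, 24/7]
after L2 α=5/8: [829/7, 2383/28, 8017/56]
after L3 α=1/4: [1611/14, 7681/112, 26963/224]
rounded: [115, 69, 120]

query (1,1) [L1,L2,L3] — begin 0,0,0
L1 α=7/8: [1281/8, 196, 553/8]
L2 α=6/7: [471/8, 268/7, 7657/56]
L3 α=1/4: [1893/32, 577/14, 31147/224]
→ [59, 41, 139]

(1,2) stack=L1,L2,L3,L4; from [0,0,0]:
+L1 (α=1/2) → [157/2, 225/2, 114]
+L2 (α=1/2) → [261/4, 553/4, 251/2]
+L3 (α=2/5) → [1807/20, 407/4, 1757/10]
+L4 (α=5/7) → [13807/70, 2117/14, 7482/35]
→ [197, 151, 214]

(0,1) stack=L1,L2,L3,L4; from [0,0,0]:
L1 α=3/4: [417/4, 81/2, 363/2]
L2 α=1/2: [525/8, 219/4, 695/4]
L3 α=1/3: [533/12, 499/6, 917/6]
L4 α=4/5: [6101/60, 4267/30, 3917/30]
→ [102, 142, 131]

at x=0,y=2 over L1,L2,L3,L4:
+L1 (α=5/8) → [225/4, 0, 65]
+L2 (α=1/4) → [951/16, 249/4, 115/2]
+L3 (α=5/7) → [8431/56, 2229/14, 850/7]
+L4 (α=1/2) → [17391/112, 4245/28, 2047/14]
= [155, 152, 146]

at x=0,y=0 over L1,L2,L3,L4,L5:
after L1 α=2/3: [350/3, 38, 476/3]
after L2 α=2/3: [1370/9, 142/3, 680/9]
after L3 α=1/2: [847/9, 329/3, 2579/18]
after L4 α=1/2: [1337/9, 329/6, 4433/36]
after L5 α=1/3: [4870/27, 725/9, 5675/54]
→ [180, 81, 105]

query (0,3) [L1,L2,L3,L4,L5] — begin 0,0,0
L1 α=2/7: [134/7, 352/7, 24/7]
L2 α=5/8: [829/7, 2383/28, 8017/56]
L3 α=1/4: [1611/14, 7681/112, 26963/224]
L4 α=1/7: [6135/49, 36651/392, 104297/784]
L5 α=4/7: [64857/343, 459617/2744, 748795/5488]
= [189, 167, 136]


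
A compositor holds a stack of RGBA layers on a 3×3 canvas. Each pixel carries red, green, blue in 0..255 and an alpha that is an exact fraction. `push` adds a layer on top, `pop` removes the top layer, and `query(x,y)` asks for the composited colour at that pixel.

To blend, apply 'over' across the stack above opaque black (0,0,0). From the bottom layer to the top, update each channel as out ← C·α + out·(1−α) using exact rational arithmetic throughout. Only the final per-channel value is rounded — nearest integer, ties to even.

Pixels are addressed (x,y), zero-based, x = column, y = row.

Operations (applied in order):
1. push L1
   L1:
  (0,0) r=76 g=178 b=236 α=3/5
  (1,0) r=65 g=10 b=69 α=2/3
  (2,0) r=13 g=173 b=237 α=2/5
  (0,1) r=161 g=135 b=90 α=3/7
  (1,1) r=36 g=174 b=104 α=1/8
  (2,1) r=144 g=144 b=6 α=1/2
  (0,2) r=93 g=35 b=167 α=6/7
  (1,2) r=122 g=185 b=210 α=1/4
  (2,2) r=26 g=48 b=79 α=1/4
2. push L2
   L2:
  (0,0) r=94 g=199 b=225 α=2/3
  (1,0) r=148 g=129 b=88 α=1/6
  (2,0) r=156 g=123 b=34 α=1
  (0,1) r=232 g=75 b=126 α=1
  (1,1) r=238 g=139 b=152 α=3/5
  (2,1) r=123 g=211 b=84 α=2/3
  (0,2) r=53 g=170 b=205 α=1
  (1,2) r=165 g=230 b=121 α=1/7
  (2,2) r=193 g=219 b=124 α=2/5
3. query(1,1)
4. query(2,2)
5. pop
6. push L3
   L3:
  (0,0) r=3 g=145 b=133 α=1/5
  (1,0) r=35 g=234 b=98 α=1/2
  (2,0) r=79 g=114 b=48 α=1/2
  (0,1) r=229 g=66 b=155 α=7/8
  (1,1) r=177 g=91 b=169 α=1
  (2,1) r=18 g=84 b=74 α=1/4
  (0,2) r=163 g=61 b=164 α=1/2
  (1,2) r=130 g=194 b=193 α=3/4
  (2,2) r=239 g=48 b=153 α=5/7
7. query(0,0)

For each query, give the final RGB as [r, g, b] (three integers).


query (1,1) [L1,L2] — begin 0,0,0
L1 α=1/8: [9/2, 87/4, 13]
L2 α=3/5: [723/5, 921/10, 482/5]
rounded: [145, 92, 96]

(2,2) stack=L1,L2; from [0,0,0]:
after L1 α=1/4: [13/2, 12, 79/4]
after L2 α=2/5: [811/10, 474/5, 1229/20]
→ [81, 95, 61]

at x=0,y=0 over L1,L3:
after L1 α=3/5: [228/5, 534/5, 708/5]
after L3 α=1/5: [927/25, 2861/25, 3497/25]
= [37, 114, 140]


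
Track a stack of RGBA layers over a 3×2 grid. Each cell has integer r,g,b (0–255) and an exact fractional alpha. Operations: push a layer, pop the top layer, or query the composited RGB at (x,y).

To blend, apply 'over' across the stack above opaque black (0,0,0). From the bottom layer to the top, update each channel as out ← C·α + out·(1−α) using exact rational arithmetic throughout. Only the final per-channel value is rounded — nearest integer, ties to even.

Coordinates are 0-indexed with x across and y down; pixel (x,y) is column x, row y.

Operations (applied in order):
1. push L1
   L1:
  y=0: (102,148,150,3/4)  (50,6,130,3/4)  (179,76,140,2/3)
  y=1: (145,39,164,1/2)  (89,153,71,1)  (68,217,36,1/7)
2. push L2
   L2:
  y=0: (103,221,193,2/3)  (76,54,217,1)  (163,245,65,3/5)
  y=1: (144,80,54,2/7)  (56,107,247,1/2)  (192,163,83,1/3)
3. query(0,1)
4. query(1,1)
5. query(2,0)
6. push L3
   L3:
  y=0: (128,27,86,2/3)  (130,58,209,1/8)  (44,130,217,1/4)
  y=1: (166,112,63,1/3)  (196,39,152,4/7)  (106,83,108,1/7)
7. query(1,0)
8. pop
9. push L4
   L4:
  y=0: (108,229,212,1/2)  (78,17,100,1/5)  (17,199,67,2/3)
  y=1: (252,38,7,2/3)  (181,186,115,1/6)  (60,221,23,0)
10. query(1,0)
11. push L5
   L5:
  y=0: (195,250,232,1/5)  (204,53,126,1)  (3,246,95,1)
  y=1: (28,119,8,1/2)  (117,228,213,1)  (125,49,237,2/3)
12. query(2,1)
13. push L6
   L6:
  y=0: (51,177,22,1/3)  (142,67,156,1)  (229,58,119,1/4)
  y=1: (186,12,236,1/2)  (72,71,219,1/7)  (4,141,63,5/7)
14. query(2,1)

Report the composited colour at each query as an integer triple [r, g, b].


query (0,1) [L1,L2] — begin 0,0,0
after L1 α=1/2: [145/2, 39/2, 82]
after L2 α=2/7: [1301/14, 515/14, 74]
rounded: [93, 37, 74]

(1,1) stack=L1,L2; from [0,0,0]:
L1 α=1: [89, 153, 71]
L2 α=1/2: [145/2, 130, 159]
= [72, 130, 159]

(2,0) stack=L1,L2; from [0,0,0]:
+L1 (α=2/3) → [358/3, 152/3, 280/3]
+L2 (α=3/5) → [2183/15, 2509/15, 229/3]
→ [146, 167, 76]

at x=1,y=0 over L1,L2,L3:
after L1 α=3/4: [75/2, 9/2, 195/2]
after L2 α=1: [76, 54, 217]
after L3 α=1/8: [331/4, 109/2, 216]
→ [83, 54, 216]

at x=1,y=0 over L1,L2,L4:
after L1 α=3/4: [75/2, 9/2, 195/2]
after L2 α=1: [76, 54, 217]
after L4 α=1/5: [382/5, 233/5, 968/5]
→ [76, 47, 194]

at x=2,y=1 over L1,L2,L4,L5:
+L1 (α=1/7) → [68/7, 31, 36/7]
+L2 (α=1/3) → [1480/21, 75, 653/21]
+L4 (α=0) → [1480/21, 75, 653/21]
+L5 (α=2/3) → [6730/63, 173/3, 10607/63]
→ [107, 58, 168]

at x=2,y=1 over L1,L2,L4,L5,L6:
after L1 α=1/7: [68/7, 31, 36/7]
after L2 α=1/3: [1480/21, 75, 653/21]
after L4 α=0: [1480/21, 75, 653/21]
after L5 α=2/3: [6730/63, 173/3, 10607/63]
after L6 α=5/7: [14720/441, 2461/21, 41059/441]
= [33, 117, 93]


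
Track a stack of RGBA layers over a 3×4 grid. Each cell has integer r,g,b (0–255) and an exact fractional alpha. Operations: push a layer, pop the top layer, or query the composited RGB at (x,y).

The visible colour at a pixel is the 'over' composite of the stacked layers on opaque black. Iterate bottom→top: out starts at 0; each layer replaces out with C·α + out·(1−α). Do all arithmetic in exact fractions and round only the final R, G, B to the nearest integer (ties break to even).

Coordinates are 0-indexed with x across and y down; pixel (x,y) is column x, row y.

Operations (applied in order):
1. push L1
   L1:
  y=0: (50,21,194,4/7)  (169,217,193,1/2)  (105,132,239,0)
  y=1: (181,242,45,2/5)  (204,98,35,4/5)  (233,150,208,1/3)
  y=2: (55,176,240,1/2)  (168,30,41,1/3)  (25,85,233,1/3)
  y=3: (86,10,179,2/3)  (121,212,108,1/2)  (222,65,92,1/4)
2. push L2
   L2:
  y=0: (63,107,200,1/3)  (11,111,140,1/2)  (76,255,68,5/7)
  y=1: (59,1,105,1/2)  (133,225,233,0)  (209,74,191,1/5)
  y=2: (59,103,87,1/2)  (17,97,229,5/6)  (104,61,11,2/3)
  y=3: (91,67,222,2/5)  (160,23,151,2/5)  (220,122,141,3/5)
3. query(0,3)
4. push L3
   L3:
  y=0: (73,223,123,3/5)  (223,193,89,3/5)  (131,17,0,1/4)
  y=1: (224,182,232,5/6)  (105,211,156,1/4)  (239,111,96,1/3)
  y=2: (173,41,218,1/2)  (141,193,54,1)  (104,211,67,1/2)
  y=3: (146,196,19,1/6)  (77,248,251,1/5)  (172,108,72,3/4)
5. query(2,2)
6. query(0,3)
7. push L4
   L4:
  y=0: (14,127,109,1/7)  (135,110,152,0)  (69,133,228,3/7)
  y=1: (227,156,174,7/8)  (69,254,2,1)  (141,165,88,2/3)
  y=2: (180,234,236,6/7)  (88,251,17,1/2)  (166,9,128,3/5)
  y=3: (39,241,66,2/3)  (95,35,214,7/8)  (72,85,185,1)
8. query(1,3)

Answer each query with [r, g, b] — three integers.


query (0,3) [L1,L2] — begin 0,0,0
after L1 α=2/3: [172/3, 20/3, 358/3]
after L2 α=2/5: [354/5, 154/5, 802/5]
→ [71, 31, 160]

query (2,2) [L1,L2,L3] — begin 0,0,0
L1 α=1/3: [25/3, 85/3, 233/3]
L2 α=2/3: [649/9, 451/9, 299/9]
L3 α=1/2: [1585/18, 1175/9, 451/9]
→ [88, 131, 50]

(0,3) stack=L1,L2,L3; from [0,0,0]:
+L1 (α=2/3) → [172/3, 20/3, 358/3]
+L2 (α=2/5) → [354/5, 154/5, 802/5]
+L3 (α=1/6) → [250/3, 175/3, 821/6]
→ [83, 58, 137]

at x=1,y=3 over L1,L2,L3,L4:
+L1 (α=1/2) → [121/2, 106, 54]
+L2 (α=2/5) → [1003/10, 364/5, 464/5]
+L3 (α=1/5) → [2391/25, 2696/25, 3111/25]
+L4 (α=7/8) → [2377/25, 8821/200, 40561/200]
= [95, 44, 203]


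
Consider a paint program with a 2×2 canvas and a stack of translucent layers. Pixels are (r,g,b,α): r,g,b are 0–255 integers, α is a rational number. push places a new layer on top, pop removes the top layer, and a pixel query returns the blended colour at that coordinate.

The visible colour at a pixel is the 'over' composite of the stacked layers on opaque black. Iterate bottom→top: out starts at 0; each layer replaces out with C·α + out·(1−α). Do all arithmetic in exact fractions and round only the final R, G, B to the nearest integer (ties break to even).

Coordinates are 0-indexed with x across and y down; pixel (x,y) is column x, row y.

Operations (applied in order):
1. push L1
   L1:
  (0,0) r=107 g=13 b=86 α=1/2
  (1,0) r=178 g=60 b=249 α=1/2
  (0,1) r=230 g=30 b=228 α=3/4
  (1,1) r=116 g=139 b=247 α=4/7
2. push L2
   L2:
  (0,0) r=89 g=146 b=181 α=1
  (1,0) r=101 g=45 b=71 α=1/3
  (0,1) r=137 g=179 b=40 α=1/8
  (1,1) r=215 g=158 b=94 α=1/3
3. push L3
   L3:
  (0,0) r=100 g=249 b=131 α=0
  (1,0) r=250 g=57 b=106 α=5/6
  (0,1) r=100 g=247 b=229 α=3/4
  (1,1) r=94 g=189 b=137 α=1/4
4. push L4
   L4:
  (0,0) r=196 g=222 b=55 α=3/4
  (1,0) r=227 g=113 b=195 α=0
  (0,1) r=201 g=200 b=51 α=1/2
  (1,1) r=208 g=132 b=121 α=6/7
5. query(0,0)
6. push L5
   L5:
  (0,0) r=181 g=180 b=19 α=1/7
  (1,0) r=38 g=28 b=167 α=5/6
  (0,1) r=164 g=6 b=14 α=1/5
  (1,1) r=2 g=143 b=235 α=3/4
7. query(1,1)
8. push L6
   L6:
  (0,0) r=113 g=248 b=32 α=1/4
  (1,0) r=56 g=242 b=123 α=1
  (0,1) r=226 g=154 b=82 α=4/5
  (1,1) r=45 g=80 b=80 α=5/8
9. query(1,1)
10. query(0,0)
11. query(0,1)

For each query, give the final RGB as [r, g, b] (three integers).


at x=0,y=0 over L1,L2,L3,L4:
L1 α=1/2: [107/2, 13/2, 43]
L2 α=1: [89, 146, 181]
L3 α=0: [89, 146, 181]
L4 α=3/4: [677/4, 203, 173/2]
rounded: [169, 203, 86]

query (1,1) [L1,L2,L3,L4,L5] — begin 0,0,0
after L1 α=4/7: [464/7, 556/7, 988/7]
after L2 α=1/3: [811/7, 2218/21, 878/7]
after L3 α=1/4: [3091/28, 3541/28, 3593/28]
after L4 α=6/7: [38035/196, 25717/196, 23921/196]
after L5 α=3/4: [39211/784, 109801/784, 162101/784]
rounded: [50, 140, 207]

query (1,1) [L1,L2,L3,L4,L5,L6] — begin 0,0,0
+L1 (α=4/7) → [464/7, 556/7, 988/7]
+L2 (α=1/3) → [811/7, 2218/21, 878/7]
+L3 (α=1/4) → [3091/28, 3541/28, 3593/28]
+L4 (α=6/7) → [38035/196, 25717/196, 23921/196]
+L5 (α=3/4) → [39211/784, 109801/784, 162101/784]
+L6 (α=5/8) → [294033/6272, 643003/6272, 799903/6272]
→ [47, 103, 128]

(0,0) stack=L1,L2,L3,L4,L5,L6; from [0,0,0]:
+L1 (α=1/2) → [107/2, 13/2, 43]
+L2 (α=1) → [89, 146, 181]
+L3 (α=0) → [89, 146, 181]
+L4 (α=3/4) → [677/4, 203, 173/2]
+L5 (α=1/7) → [2393/14, 1398/7, 538/7]
+L6 (α=1/4) → [8761/56, 2965/14, 919/14]
rounded: [156, 212, 66]

query (0,1) [L1,L2,L3,L4,L5,L6] — begin 0,0,0
after L1 α=3/4: [345/2, 45/2, 171]
after L2 α=1/8: [2689/16, 673/16, 1237/8]
after L3 α=3/4: [7489/64, 12529/64, 6733/32]
after L4 α=1/2: [20353/128, 25329/128, 8365/64]
after L5 α=1/5: [25601/160, 25521/160, 8589/80]
after L6 α=4/5: [170241/800, 124081/800, 34829/400]
→ [213, 155, 87]


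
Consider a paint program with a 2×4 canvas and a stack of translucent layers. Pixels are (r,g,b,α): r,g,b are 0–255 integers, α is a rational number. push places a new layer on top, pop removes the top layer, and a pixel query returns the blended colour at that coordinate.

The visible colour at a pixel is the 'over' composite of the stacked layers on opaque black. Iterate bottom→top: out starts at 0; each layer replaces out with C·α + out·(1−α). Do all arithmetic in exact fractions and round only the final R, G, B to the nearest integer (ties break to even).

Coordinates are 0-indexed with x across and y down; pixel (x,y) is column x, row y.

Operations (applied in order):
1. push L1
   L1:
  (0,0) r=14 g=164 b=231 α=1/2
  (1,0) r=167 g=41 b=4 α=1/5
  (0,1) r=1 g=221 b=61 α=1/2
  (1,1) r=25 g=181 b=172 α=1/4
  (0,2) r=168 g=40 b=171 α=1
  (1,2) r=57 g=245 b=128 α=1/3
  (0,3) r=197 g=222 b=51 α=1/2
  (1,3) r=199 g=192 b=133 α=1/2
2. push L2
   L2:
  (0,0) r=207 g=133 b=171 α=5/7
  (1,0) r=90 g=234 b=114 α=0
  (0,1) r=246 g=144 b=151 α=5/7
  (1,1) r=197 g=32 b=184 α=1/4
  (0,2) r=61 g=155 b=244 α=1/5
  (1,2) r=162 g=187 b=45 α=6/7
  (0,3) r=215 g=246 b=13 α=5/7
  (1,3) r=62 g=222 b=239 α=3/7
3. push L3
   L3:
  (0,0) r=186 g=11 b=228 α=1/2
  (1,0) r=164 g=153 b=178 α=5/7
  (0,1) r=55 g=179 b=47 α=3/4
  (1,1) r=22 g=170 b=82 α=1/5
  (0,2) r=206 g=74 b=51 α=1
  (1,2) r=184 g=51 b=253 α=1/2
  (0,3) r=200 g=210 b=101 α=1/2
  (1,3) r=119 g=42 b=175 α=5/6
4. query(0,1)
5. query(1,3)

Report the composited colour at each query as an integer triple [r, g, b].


at x=0,y=1 over L1,L2,L3:
+L1 (α=1/2) → [1/2, 221/2, 61/2]
+L2 (α=5/7) → [1231/7, 941/7, 816/7]
+L3 (α=3/4) → [1193/14, 1175/7, 1803/28]
rounded: [85, 168, 64]

at x=1,y=3 over L1,L2,L3:
L1 α=1/2: [199/2, 96, 133/2]
L2 α=3/7: [584/7, 150, 983/7]
L3 α=5/6: [1583/14, 60, 3554/21]
rounded: [113, 60, 169]


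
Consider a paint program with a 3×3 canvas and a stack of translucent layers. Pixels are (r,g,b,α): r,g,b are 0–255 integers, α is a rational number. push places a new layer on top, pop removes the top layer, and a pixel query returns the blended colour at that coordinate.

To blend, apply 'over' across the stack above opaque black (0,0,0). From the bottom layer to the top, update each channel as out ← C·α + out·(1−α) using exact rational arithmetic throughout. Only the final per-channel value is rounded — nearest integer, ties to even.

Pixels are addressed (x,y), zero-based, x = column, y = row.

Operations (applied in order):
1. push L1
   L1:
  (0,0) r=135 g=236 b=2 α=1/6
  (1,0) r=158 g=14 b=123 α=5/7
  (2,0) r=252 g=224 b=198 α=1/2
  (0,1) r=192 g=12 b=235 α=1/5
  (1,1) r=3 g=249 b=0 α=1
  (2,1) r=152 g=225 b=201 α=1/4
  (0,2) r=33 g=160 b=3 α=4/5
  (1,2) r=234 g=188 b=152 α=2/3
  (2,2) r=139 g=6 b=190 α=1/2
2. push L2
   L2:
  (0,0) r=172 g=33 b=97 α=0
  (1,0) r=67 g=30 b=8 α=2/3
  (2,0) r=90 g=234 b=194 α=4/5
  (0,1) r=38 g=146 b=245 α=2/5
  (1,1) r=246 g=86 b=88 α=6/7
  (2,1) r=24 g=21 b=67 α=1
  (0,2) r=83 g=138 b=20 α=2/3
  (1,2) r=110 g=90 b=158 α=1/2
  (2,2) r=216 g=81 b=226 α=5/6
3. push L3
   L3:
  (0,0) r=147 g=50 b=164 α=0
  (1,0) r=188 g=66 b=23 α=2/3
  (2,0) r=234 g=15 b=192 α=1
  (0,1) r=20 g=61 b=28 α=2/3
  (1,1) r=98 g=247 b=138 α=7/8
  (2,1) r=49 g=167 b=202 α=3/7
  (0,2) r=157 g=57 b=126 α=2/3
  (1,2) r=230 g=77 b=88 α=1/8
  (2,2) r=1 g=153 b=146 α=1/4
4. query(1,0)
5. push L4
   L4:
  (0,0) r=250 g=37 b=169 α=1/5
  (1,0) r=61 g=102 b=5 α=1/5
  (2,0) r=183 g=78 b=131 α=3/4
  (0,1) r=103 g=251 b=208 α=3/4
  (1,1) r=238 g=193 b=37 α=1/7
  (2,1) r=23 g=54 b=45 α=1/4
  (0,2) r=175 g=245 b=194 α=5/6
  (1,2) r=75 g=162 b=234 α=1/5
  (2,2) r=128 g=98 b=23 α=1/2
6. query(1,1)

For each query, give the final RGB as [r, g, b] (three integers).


(1,0) stack=L1,L2,L3; from [0,0,0]:
after L1 α=5/7: [790/7, 10, 615/7]
after L2 α=2/3: [576/7, 70/3, 727/21]
after L3 α=2/3: [3208/21, 466/9, 1693/63]
rounded: [153, 52, 27]

at x=1,y=1 over L1,L2,L3,L4:
+L1 (α=1) → [3, 249, 0]
+L2 (α=6/7) → [1479/7, 765/7, 528/7]
+L3 (α=7/8) → [6281/56, 3217/14, 3645/28]
+L4 (α=1/7) → [25507/196, 11002/49, 11453/98]
→ [130, 225, 117]


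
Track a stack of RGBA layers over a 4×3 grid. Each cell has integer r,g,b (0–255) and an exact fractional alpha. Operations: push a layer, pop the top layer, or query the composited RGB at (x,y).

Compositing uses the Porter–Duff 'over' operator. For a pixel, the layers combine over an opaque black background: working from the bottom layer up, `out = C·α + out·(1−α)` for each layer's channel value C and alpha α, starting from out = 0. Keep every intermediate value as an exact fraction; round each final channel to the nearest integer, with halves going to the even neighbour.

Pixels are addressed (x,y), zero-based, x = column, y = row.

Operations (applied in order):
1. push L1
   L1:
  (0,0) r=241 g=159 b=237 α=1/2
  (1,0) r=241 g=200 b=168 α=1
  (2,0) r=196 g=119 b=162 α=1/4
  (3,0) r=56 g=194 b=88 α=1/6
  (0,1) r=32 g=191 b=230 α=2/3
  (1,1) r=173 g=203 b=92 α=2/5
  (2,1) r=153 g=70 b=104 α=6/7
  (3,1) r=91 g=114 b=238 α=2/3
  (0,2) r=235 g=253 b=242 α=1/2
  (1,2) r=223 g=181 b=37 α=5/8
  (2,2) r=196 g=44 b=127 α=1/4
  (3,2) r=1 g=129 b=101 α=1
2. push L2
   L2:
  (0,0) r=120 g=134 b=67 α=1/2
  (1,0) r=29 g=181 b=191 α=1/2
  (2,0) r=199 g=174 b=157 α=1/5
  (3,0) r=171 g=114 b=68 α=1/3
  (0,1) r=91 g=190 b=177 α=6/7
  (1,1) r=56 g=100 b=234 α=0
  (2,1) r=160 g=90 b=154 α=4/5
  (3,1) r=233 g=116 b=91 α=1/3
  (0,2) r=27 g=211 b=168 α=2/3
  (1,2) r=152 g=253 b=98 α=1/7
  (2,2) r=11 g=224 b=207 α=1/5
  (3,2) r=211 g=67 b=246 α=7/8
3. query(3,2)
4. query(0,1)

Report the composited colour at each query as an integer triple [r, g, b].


(3,2) stack=L1,L2; from [0,0,0]:
+L1 (α=1) → [1, 129, 101]
+L2 (α=7/8) → [739/4, 299/4, 1823/8]
= [185, 75, 228]

query (0,1) [L1,L2] — begin 0,0,0
after L1 α=2/3: [64/3, 382/3, 460/3]
after L2 α=6/7: [1702/21, 3802/21, 3646/21]
→ [81, 181, 174]


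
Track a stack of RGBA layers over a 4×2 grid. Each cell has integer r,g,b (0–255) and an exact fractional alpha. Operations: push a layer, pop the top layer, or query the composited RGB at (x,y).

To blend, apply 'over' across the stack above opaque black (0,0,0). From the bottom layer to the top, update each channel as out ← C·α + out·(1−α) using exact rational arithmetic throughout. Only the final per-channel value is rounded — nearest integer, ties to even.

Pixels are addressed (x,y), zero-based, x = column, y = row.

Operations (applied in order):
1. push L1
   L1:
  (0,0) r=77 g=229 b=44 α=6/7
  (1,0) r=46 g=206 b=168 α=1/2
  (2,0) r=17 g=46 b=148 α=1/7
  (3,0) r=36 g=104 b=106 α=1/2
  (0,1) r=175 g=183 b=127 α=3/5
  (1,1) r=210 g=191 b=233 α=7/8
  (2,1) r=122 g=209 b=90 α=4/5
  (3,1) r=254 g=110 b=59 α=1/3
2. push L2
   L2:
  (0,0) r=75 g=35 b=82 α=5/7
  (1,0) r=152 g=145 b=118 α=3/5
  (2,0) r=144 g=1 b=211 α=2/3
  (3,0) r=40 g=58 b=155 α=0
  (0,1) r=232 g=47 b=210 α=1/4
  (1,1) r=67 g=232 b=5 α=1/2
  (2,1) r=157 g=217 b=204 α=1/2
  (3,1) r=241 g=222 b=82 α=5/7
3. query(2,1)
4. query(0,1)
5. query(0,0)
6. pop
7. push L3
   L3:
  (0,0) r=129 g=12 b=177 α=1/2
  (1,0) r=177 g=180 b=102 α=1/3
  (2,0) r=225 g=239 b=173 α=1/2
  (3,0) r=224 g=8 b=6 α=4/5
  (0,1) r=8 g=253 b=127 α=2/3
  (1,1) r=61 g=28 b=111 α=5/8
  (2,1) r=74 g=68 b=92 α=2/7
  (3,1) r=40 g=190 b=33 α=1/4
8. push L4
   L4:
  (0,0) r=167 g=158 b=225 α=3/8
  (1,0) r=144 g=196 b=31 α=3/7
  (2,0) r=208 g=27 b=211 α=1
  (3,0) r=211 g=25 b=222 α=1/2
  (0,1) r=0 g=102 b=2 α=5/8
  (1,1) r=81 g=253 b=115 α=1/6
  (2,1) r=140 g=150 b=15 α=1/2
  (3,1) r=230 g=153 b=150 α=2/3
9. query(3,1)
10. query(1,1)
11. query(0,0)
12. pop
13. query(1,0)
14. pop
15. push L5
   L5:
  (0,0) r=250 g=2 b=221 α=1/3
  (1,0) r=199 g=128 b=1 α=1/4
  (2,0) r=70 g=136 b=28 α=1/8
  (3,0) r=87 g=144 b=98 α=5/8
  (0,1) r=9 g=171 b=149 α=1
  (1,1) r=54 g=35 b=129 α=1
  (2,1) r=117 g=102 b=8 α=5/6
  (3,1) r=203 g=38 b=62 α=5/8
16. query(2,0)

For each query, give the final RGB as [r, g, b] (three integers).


query (2,1) [L1,L2] — begin 0,0,0
L1 α=4/5: [488/5, 836/5, 72]
L2 α=1/2: [1273/10, 1921/10, 138]
→ [127, 192, 138]

query (0,1) [L1,L2] — begin 0,0,0
+L1 (α=3/5) → [105, 549/5, 381/5]
+L2 (α=1/4) → [547/4, 941/10, 2193/20]
→ [137, 94, 110]

at x=0,y=0 over L1,L2:
+L1 (α=6/7) → [66, 1374/7, 264/7]
+L2 (α=5/7) → [507/7, 3973/49, 3398/49]
= [72, 81, 69]

at x=3,y=1 over L1,L3,L4:
L1 α=1/3: [254/3, 110/3, 59/3]
L3 α=1/4: [147/2, 75, 23]
L4 α=2/3: [1067/6, 127, 323/3]
= [178, 127, 108]

query (1,1) [L1,L3,L4] — begin 0,0,0
+L1 (α=7/8) → [735/4, 1337/8, 1631/8]
+L3 (α=5/8) → [3425/32, 5131/64, 9333/64]
+L4 (α=1/6) → [19717/192, 13949/128, 54025/384]
→ [103, 109, 141]

query (0,0) [L1,L3,L4] — begin 0,0,0
after L1 α=6/7: [66, 1374/7, 264/7]
after L3 α=1/2: [195/2, 729/7, 1503/14]
after L4 α=3/8: [1977/16, 6963/56, 16965/112]
→ [124, 124, 151]

(1,0) stack=L1,L3; from [0,0,0]:
after L1 α=1/2: [23, 103, 84]
after L3 α=1/3: [223/3, 386/3, 90]
rounded: [74, 129, 90]

(2,0) stack=L1,L5; from [0,0,0]:
+L1 (α=1/7) → [17/7, 46/7, 148/7]
+L5 (α=1/8) → [87/8, 91/4, 22]
rounded: [11, 23, 22]


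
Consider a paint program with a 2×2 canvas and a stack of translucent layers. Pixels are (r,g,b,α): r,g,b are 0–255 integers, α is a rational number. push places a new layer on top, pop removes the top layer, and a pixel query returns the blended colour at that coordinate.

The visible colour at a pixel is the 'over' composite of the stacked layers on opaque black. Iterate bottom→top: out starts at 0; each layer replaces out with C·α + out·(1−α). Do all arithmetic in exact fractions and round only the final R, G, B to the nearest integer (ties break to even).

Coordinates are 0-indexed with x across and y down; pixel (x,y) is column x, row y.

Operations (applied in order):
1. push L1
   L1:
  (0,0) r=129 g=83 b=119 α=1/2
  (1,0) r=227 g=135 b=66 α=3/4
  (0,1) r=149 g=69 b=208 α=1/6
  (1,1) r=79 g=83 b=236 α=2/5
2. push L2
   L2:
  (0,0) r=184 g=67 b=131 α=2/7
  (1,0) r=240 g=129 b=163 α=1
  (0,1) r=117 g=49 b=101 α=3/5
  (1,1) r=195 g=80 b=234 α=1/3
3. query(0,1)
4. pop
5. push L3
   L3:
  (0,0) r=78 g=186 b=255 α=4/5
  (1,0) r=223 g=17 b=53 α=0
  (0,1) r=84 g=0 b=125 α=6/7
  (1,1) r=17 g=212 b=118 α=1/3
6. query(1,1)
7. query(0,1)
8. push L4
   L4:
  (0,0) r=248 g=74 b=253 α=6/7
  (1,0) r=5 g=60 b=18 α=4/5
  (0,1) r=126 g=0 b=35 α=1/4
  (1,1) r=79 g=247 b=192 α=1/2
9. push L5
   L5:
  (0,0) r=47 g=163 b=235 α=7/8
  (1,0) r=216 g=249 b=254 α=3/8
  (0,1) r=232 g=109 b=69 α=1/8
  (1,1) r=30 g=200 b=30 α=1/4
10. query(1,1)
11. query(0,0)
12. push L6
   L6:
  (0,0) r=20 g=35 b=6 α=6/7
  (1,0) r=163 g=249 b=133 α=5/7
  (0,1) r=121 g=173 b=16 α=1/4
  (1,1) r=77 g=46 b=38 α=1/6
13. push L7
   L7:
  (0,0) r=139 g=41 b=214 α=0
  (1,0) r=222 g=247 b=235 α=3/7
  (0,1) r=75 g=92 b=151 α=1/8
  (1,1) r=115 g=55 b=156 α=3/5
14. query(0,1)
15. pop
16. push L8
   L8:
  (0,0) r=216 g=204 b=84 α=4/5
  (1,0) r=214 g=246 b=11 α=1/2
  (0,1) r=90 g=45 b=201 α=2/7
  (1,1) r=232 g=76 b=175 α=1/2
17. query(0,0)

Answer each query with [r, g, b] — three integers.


at x=0,y=1 over L1,L2:
L1 α=1/6: [149/6, 23/2, 104/3]
L2 α=3/5: [1202/15, 34, 1117/15]
rounded: [80, 34, 74]

(1,1) stack=L1,L3; from [0,0,0]:
after L1 α=2/5: [158/5, 166/5, 472/5]
after L3 α=1/3: [401/15, 464/5, 1534/15]
→ [27, 93, 102]

(0,1) stack=L1,L3; from [0,0,0]:
after L1 α=1/6: [149/6, 23/2, 104/3]
after L3 α=6/7: [3173/42, 23/14, 2354/21]
rounded: [76, 2, 112]

query (1,1) [L1,L3,L4,L5] — begin 0,0,0
+L1 (α=2/5) → [158/5, 166/5, 472/5]
+L3 (α=1/3) → [401/15, 464/5, 1534/15]
+L4 (α=1/2) → [793/15, 1699/10, 2207/15]
+L5 (α=1/4) → [943/20, 7097/40, 2357/20]
→ [47, 177, 118]

query (0,0) [L1,L3,L4,L5] — begin 0,0,0
L1 α=1/2: [129/2, 83/2, 119/2]
L3 α=4/5: [753/10, 1571/10, 2159/10]
L4 α=6/7: [15633/70, 6011/70, 2477/10]
L5 α=7/8: [38663/560, 85881/560, 18927/80]
→ [69, 153, 237]

query (0,1) [L1,L3,L4,L5,L6,L7] — begin 0,0,0
after L1 α=1/6: [149/6, 23/2, 104/3]
after L3 α=6/7: [3173/42, 23/14, 2354/21]
after L4 α=1/4: [4937/56, 69/56, 2599/28]
after L5 α=1/8: [6793/64, 941/64, 2875/32]
after L6 α=1/4: [28123/256, 13895/256, 9137/128]
after L7 α=1/8: [216061/2048, 120817/2048, 83287/1024]
rounded: [105, 59, 81]

at x=0,y=0 over L1,L3,L4,L5,L6,L8:
after L1 α=1/2: [129/2, 83/2, 119/2]
after L3 α=4/5: [753/10, 1571/10, 2159/10]
after L4 α=6/7: [15633/70, 6011/70, 2477/10]
after L5 α=7/8: [38663/560, 85881/560, 18927/80]
after L6 α=6/7: [105863/3920, 203481/3920, 21807/560]
after L8 α=4/5: [3492743/19600, 3402201/19600, 209967/2800]
→ [178, 174, 75]


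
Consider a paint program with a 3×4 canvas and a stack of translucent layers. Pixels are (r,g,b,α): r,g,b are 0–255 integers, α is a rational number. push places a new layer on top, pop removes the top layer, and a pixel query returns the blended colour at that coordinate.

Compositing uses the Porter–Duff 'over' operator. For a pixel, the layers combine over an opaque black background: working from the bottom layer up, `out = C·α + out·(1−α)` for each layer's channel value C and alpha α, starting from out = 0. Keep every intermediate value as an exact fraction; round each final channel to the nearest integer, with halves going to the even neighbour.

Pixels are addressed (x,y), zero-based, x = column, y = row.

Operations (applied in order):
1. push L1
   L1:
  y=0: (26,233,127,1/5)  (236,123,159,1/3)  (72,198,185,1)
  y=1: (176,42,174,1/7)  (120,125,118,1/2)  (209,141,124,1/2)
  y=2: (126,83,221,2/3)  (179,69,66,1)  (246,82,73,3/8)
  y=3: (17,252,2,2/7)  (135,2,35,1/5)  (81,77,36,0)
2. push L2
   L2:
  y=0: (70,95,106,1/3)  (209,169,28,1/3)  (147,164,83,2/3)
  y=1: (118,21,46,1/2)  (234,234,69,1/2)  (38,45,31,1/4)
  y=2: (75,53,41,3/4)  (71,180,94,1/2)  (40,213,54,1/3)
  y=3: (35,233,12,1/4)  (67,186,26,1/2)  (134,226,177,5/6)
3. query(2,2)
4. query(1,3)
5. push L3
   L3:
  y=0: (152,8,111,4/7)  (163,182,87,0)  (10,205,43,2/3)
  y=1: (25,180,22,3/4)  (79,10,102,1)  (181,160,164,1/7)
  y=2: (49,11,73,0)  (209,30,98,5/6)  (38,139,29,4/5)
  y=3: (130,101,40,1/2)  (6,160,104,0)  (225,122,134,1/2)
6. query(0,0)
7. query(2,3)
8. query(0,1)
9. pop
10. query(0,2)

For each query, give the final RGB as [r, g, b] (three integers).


(2,2) stack=L1,L2; from [0,0,0]:
+L1 (α=3/8) → [369/4, 123/4, 219/8]
+L2 (α=1/3) → [449/6, 183/2, 145/4]
rounded: [75, 92, 36]

query (1,3) [L1,L2] — begin 0,0,0
after L1 α=1/5: [27, 2/5, 7]
after L2 α=1/2: [47, 466/5, 33/2]
→ [47, 93, 16]

at x=0,y=0 over L1,L2,L3:
after L1 α=1/5: [26/5, 233/5, 127/5]
after L2 α=1/3: [134/5, 941/15, 784/15]
after L3 α=4/7: [3442/35, 1101/35, 3004/35]
→ [98, 31, 86]

query (2,3) [L1,L2,L3] — begin 0,0,0
L1 α=0: [0, 0, 0]
L2 α=5/6: [335/3, 565/3, 295/2]
L3 α=1/2: [505/3, 931/6, 563/4]
= [168, 155, 141]

(0,1) stack=L1,L2,L3; from [0,0,0]:
+L1 (α=1/7) → [176/7, 6, 174/7]
+L2 (α=1/2) → [501/7, 27/2, 248/7]
+L3 (α=3/4) → [513/14, 1107/8, 355/14]
= [37, 138, 25]

(0,2) stack=L1,L2; from [0,0,0]:
L1 α=2/3: [84, 166/3, 442/3]
L2 α=3/4: [309/4, 643/12, 811/12]
= [77, 54, 68]


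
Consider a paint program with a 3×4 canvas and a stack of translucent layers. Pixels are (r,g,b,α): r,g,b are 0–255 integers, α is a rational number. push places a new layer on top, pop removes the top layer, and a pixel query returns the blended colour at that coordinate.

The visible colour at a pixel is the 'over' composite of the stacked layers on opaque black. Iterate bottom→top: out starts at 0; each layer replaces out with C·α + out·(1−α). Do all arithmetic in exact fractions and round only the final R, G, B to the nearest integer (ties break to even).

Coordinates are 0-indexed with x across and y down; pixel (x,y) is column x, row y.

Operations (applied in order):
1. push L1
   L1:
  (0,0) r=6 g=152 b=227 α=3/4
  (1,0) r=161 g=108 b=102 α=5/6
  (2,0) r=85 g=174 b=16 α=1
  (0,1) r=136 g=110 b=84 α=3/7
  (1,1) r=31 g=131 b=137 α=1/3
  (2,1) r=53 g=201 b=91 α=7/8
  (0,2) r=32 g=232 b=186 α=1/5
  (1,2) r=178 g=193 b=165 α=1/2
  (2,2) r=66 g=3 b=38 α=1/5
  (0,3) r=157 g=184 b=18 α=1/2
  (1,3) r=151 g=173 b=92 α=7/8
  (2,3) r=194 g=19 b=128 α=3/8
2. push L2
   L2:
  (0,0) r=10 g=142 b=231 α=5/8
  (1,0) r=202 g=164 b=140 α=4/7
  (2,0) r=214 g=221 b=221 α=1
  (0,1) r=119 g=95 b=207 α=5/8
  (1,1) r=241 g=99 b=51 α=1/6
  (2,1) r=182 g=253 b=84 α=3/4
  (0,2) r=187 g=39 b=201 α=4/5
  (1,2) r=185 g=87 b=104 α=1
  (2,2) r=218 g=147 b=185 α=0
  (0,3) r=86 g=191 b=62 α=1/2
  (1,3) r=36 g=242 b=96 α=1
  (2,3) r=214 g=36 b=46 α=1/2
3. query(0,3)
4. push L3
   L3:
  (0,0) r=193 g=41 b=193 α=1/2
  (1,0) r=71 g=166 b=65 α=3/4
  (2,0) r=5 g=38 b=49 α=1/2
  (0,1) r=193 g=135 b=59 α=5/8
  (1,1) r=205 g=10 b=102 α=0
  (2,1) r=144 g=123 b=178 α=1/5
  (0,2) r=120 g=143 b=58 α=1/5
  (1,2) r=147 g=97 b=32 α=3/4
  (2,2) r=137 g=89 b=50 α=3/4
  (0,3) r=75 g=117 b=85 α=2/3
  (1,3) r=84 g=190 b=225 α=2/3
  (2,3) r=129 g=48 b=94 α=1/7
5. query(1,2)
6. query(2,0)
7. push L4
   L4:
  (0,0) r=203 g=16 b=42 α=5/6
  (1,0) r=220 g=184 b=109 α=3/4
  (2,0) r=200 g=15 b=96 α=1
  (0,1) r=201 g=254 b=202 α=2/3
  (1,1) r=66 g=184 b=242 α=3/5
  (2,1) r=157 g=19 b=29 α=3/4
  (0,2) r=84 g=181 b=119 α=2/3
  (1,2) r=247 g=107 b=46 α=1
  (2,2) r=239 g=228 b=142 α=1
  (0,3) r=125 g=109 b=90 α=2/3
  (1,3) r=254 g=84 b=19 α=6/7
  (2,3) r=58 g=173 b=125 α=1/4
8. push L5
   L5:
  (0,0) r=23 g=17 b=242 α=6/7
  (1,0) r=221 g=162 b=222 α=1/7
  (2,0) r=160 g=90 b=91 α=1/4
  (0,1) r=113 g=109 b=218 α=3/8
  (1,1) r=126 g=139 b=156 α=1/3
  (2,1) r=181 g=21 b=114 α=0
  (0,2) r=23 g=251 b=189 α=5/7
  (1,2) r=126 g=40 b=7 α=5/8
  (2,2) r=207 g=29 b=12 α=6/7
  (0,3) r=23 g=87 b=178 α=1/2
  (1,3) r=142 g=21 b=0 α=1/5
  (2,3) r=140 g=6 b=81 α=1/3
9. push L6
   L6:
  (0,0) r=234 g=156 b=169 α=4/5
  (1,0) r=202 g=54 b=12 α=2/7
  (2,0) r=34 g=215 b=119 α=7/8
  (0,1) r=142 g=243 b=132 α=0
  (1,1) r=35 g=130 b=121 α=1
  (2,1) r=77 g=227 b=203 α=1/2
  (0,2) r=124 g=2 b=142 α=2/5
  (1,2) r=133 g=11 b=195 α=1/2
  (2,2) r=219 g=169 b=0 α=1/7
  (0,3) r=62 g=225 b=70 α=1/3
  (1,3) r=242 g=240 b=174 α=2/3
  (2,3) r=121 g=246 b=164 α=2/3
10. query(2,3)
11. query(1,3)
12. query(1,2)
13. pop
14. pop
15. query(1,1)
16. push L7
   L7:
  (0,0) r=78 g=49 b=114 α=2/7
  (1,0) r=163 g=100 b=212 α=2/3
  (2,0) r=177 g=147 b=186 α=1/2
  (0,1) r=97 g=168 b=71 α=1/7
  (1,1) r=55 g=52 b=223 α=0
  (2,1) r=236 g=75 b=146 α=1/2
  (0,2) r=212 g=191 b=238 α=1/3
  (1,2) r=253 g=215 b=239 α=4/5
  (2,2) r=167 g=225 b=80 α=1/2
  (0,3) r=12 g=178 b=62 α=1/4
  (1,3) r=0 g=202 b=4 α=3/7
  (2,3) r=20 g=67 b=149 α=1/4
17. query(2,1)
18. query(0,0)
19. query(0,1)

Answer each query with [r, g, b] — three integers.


at x=0,y=3 over L1,L2:
L1 α=1/2: [157/2, 92, 9]
L2 α=1/2: [329/4, 283/2, 71/2]
→ [82, 142, 36]

query (1,2) [L1,L2,L3] — begin 0,0,0
+L1 (α=1/2) → [89, 193/2, 165/2]
+L2 (α=1) → [185, 87, 104]
+L3 (α=3/4) → [313/2, 189/2, 50]
rounded: [156, 94, 50]

query (2,0) [L1,L2,L3] — begin 0,0,0
after L1 α=1: [85, 174, 16]
after L2 α=1: [214, 221, 221]
after L3 α=1/2: [219/2, 259/2, 135]
= [110, 130, 135]

at x=2,y=3 over L1,L2,L3,L4,L5,L6:
after L1 α=3/8: [291/4, 57/8, 48]
after L2 α=1/2: [1147/8, 345/16, 47]
after L3 α=1/7: [3957/28, 1419/56, 376/7]
after L4 α=1/4: [13495/112, 13945/224, 2003/28]
after L5 α=1/3: [21335/168, 14617/336, 3137/42]
after L6 α=2/3: [61991/504, 179929/1008, 16913/126]
rounded: [123, 179, 134]

at x=1,y=3 over L1,L2,L3,L4,L5,L6:
after L1 α=7/8: [1057/8, 1211/8, 161/2]
after L2 α=1: [36, 242, 96]
after L3 α=2/3: [68, 622/3, 182]
after L4 α=6/7: [1592/7, 2134/21, 296/7]
after L5 α=1/5: [7362/35, 8977/105, 1184/35]
after L6 α=2/3: [24302/105, 59377/315, 13364/105]
rounded: [231, 188, 127]

query (1,2) [L1,L2,L3,L4,L5,L6] — begin 0,0,0
after L1 α=1/2: [89, 193/2, 165/2]
after L2 α=1: [185, 87, 104]
after L3 α=3/4: [313/2, 189/2, 50]
after L4 α=1: [247, 107, 46]
after L5 α=5/8: [1371/8, 521/8, 173/8]
after L6 α=1/2: [2435/16, 609/16, 1733/16]
= [152, 38, 108]

(1,1) stack=L1,L2,L3,L4; from [0,0,0]:
+L1 (α=1/3) → [31/3, 131/3, 137/3]
+L2 (α=1/6) → [439/9, 476/9, 419/9]
+L3 (α=0) → [439/9, 476/9, 419/9]
+L4 (α=3/5) → [532/9, 1184/9, 7372/45]
→ [59, 132, 164]

(2,1) stack=L1,L2,L3,L4,L7; from [0,0,0]:
L1 α=7/8: [371/8, 1407/8, 637/8]
L2 α=3/4: [4739/32, 7479/32, 2653/32]
L3 α=1/5: [5891/40, 8463/40, 4077/40]
L4 α=3/4: [24731/160, 10743/160, 7557/160]
L7 α=1/2: [62491/320, 22743/320, 30917/320]
rounded: [195, 71, 97]

(0,0) stack=L1,L2,L3,L4,L7; from [0,0,0]:
L1 α=3/4: [9/2, 114, 681/4]
L2 α=5/8: [127/16, 263/2, 6663/32]
L3 α=1/2: [3215/32, 345/4, 12839/64]
L4 α=5/6: [35695/192, 665/24, 26279/384]
L7 α=2/7: [208427/1344, 811/24, 218947/2688]
rounded: [155, 34, 81]

at x=0,y=1 over L1,L2,L3,L4,L7:
L1 α=3/7: [408/7, 330/7, 36]
L2 α=5/8: [5389/56, 4315/56, 1143/8]
L3 α=5/8: [70207/448, 50745/448, 5789/64]
L4 α=2/3: [250303/1344, 278329/1344, 31645/192]
L7 α=1/7: [272031/1568, 315961/1568, 33917/224]
→ [173, 202, 151]
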